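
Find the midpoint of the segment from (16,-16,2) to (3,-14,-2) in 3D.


Mx = (16+3)/2 = 9.5000
My = (-16- 14)/2 = -15.0000
Mz = (2- 2)/2 = 0

M = (9.5000, -15.0000, 0)


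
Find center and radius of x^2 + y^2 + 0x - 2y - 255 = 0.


h = -D/2 = 0/2 = 0
k = -E/2 = 2/2 = 1
r^2 = h^2 + k^2 - F = 0 + 1 + 255 = 256
r = 16

Center (0, 1), radius = 16


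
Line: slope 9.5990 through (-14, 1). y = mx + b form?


y - 1 = 9.5990(x + 14)
y = 9.5990x + 1 - 9.5990*(-14)
y = 9.5990x + 135.3860

y = 9.5990x + 135.3860


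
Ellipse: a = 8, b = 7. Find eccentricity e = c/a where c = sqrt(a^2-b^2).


c = sqrt(64-49) = sqrt(15) = 3.8730
e = c/a = sqrt(15)/8 = 0.4841

e = 0.4841


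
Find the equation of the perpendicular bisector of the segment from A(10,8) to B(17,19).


Midpoint = (13.5, 13.5)
Slope of AB = dy/dx = 11/7 = 1.5714
Perp slope = -dx/dy = -7/11 = -0.6364
b = My - (perp slope)*Mx = 13.5 + (7*13.5)/11 = 13.5 + 8.5909 = 22.0909

y = -0.6364x + 22.0909


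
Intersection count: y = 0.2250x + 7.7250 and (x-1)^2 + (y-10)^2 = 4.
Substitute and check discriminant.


Substitute y = 0.2250x + 7.7250: (x-1)^2 + (0.2250x+7.7250-10)^2 = 4
Expand to Ax^2 + Bx + C = 0, where b-k = -2.275
A = 1+m^2 = 1.050625
B = 2(m(b-k) - h) = 2(0.2250*(-2.275) - 1) = -3.02375
C = h^2 + (b-k)^2 - r^2 = 1 + 5.175625 - 4 = 2.175625
disc = B^2-4AC = 9.1431 - 9.1431 = 0
disc = 0

1 intersection point (tangent)


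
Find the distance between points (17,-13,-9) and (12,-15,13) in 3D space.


dx=-5, dy=-2, dz=22
d = sqrt(25+4+484) = sqrt(513) = 22.6495

22.6495


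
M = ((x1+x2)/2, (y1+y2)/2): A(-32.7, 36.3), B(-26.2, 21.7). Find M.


Mx = (-32.7 - 26.2)/2 = -58.9/2 = -29.4500
My = (36.3 + 21.7)/2 = 58.0/2 = 29.0000

(-29.4500, 29.0000)


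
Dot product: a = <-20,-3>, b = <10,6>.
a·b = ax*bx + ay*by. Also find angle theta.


a·b = -20*10 - 3*6 = -200 - 18 = -218
|a| = sqrt(400+9) = 20.2237
|b| = sqrt(100+36) = 11.6619
cos(theta) = -218/(sqrt(409)*sqrt(136)) = -218/sqrt(55624) = -0.924326
theta = arccos(-218/sqrt(55624)) = 157.5670 degrees

a·b = -218, theta = 157.5670 deg


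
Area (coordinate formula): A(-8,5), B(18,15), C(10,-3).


-8*(15+ 3) = -144
18*(-3-5) = -144
10*(5-15) = -100
sum = -388
Area = |-388|/2 = 194.0000

194.0000 sq units


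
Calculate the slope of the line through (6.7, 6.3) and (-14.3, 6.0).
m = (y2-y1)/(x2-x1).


dy = 6.0 - 6.3 = -0.3
dx = -14.3 - 6.7 = -21.0
m = -0.3/(-21.0) = 0.0143

m = 0.0143


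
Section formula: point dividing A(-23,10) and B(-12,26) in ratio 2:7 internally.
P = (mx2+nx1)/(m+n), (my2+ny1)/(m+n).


Px = (2*(-12) + 7*(-23))/9 = -185/9 = -20.5556
Py = (2*26 + 7*10)/9 = 122/9 = 13.5556

P = (-20.5556, 13.5556)


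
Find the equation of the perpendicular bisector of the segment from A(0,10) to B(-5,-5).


Midpoint = (-2.5, 2.5)
Slope of AB = dy/dx = -15/(-5) = 3.0000
Perp slope = -dx/dy = -5/15 = -0.3333
b = My - (perp slope)*Mx = 2.5 + (-5*(-2.5))/(-15) = 2.5 - 0.8333 = 1.6667

y = -0.3333x + 1.6667


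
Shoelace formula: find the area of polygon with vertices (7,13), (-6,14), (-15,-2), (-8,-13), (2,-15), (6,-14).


sum(xi*y_{i+1}) = 7*14 - 6*(-2) - 15*(-13) - 8*(-15) + 2*(-14) + 6*13 = 475
sum(yi*x_{i+1}) = 13*(-6) + 14*(-15) - 2*(-8) - 13*2 - 15*6 - 14*7 = -486
Area = |475 + 486|/2 = 961/2 = 480.5000

480.5000 sq units


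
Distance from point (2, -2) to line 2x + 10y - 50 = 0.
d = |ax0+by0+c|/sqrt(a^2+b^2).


|2*2 + 10*(-2) - 50| = |-66| = 66
sqrt(4 + 100) = sqrt(104) = 10.1980
d = 66/sqrt(104) = 6.4718

6.4718


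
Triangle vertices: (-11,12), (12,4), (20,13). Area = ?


-11*(4-13) = 99
12*(13-12) = 12
20*(12-4) = 160
sum = 271
Area = |271|/2 = 135.5000

135.5000 sq units


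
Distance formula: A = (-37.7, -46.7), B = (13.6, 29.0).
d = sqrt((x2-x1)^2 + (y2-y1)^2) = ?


dx = 13.6 + 37.7 = 51.3
dy = 29.0 + 46.7 = 75.7
d = sqrt(2631.69 + 5730.49) = sqrt(8362.18) = 91.4450

91.4450


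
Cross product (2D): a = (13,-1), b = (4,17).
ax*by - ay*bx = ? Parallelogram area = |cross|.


cross = 13*17 + 1*4 = 221 + 4 = 225
Parallelogram area = |225| = 225

cross = 225, parallelogram area = 225


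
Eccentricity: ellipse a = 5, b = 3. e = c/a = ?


c = sqrt(25-9) = sqrt(16) = 4.0000
e = c/a = 4/5 = 0.8000

e = 0.8000


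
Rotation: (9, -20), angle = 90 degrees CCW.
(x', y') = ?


cos(90) = 0, sin(90) = 1
x' = 9*0 + 20*1 = 20
y' = 9*1 - 20*0 = 9

(20, 9)


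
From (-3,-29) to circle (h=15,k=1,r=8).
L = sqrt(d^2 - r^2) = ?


d = sqrt((-3-15)^2 + (-29-1)^2) = sqrt(324+900) = 34.9857
L = sqrt(1224.0000 - 64) = sqrt(1160.0000) = 34.0588

34.0588


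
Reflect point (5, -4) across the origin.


Reflection rule for origin: (-x, -y)
(5, -4) -> (-5, 4)

(-5, 4)


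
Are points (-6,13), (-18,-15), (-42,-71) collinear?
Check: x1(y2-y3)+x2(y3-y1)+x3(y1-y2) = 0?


-6*(-15+ 71) - 18*(-71-13) - 42*(13+ 15)
= -336 + 1512 - 1176 = 0

Yes, collinear (determinant = 0)


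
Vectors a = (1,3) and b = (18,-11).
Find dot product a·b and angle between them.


a·b = 1*18 + 3*(-11) = 18 - 33 = -15
|a| = sqrt(1+9) = 3.1623
|b| = sqrt(324+121) = 21.0950
cos(theta) = -15/(sqrt(10)*sqrt(445)) = -15/sqrt(4450) = -0.224860
theta = arccos(-15/sqrt(4450)) = 102.9946 degrees

a·b = -15, theta = 102.9946 deg


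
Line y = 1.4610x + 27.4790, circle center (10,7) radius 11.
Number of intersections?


Substitute y = 1.4610x + 27.4790: (x-10)^2 + (1.4610x+27.4790-7)^2 = 121
Expand to Ax^2 + Bx + C = 0, where b-k = 20.479
A = 1+m^2 = 3.134521
B = 2(m(b-k) - h) = 2(1.4610*20.479 - 10) = 39.839638
C = h^2 + (b-k)^2 - r^2 = 100 + 419.389441 - 121 = 398.389441
disc = B^2-4AC = 1587.1968 - 4995.0403 = -3407.8435
disc < 0

0 intersection points


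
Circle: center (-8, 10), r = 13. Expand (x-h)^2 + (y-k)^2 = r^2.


(x+ 8)^2 + (y-10)^2 = 13^2
D = -2h = 16, E = -2k = -20
F = h^2+k^2-r^2 = 64+100-169 = -5

x^2 + y^2 + 16x - 20y - 5 = 0


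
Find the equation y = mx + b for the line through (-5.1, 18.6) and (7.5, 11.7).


m = (-6.9)/(12.6) = -0.5476
b = y1 - m*x1 = 18.6 - (-6.9*(-5.1))/(12.6) = 18.6 - 2.7929 = 15.8071

y = -0.5476x + 15.8071


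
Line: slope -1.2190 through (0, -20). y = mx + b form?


y + 20 = -1.2190(x - 0)
y = -1.2190x - 20 + 1.2190*0
y = -1.2190x - 20.0000

y = -1.2190x - 20.0000


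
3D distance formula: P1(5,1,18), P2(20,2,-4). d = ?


dx=15, dy=1, dz=-22
d = sqrt(225+1+484) = sqrt(710) = 26.6458

26.6458


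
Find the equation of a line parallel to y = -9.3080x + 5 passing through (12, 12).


Parallel lines have equal slopes.
m2 = -9.3080
b2 = 12 + 9.3080*12 = 123.6960

y = -9.3080x + 123.6960


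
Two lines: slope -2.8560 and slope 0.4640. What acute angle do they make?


m1-m2 = -3.32
1+m1*m2 = -0.325184
tan(theta) = |-3.32/(-0.325184)| = 10.209604
theta = arctan(|-3.32/(-0.325184)|) = 84.4059 degrees (acute angle)

84.4059 degrees


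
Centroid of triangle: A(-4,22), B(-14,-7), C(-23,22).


Gx = (-4- 14- 23)/3 = -41/3 = -13.6667
Gy = (22- 7+22)/3 = 37/3 = 12.3333

G = (-13.6667, 12.3333)


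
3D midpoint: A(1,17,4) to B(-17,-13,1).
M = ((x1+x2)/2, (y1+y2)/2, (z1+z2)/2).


Mx = (1- 17)/2 = -8.0000
My = (17- 13)/2 = 2.0000
Mz = (4+1)/2 = 2.5000

M = (-8.0000, 2.0000, 2.5000)


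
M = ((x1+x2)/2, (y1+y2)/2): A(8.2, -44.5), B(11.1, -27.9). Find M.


Mx = (8.2 + 11.1)/2 = 19.3/2 = 9.6500
My = (-44.5 - 27.9)/2 = -72.4/2 = -36.2000

(9.6500, -36.2000)


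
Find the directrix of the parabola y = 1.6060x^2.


a = 1.6060
1/(4a) = 0.1557
directrix: y = -0.1557 = -0.1557

y = -0.1557


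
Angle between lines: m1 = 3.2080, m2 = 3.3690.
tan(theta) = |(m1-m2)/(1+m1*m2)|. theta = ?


m1-m2 = -0.161
1+m1*m2 = 11.807752
tan(theta) = |-0.161/11.807752| = 0.013635
theta = arctan(|-0.161/11.807752|) = 0.7812 degrees (acute angle)

0.7812 degrees


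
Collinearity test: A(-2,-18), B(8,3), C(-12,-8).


-2*(3+ 8) + 8*(-8+ 18) - 12*(-18-3)
= -22 + 80 + 252 = 310

No, not collinear (determinant = 310)


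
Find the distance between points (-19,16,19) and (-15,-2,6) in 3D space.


dx=4, dy=-18, dz=-13
d = sqrt(16+324+169) = sqrt(509) = 22.5610

22.5610


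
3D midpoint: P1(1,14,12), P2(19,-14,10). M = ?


Mx = (1+19)/2 = 10.0000
My = (14- 14)/2 = 0
Mz = (12+10)/2 = 11.0000

M = (10.0000, 0, 11.0000)


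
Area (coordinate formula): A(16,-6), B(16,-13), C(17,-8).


16*(-13+ 8) = -80
16*(-8+ 6) = -32
17*(-6+ 13) = 119
sum = 7
Area = |7|/2 = 3.5000

3.5000 sq units


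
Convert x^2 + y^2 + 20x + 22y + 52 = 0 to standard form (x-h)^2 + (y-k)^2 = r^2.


h = -D/2 = -20/2 = -10
k = -E/2 = -22/2 = -11
r^2 = h^2 + k^2 - F = 100 + 121 - 52 = 169
r = 13

Center (-10, -11), radius = 13


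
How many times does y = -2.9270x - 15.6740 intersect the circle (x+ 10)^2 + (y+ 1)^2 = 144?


Substitute y = -2.9270x - 15.6740: (x+ 10)^2 + (-2.9270x- 15.6740+ 1)^2 = 144
Expand to Ax^2 + Bx + C = 0, where b-k = -14.674
A = 1+m^2 = 9.567329
B = 2(m(b-k) - h) = 2(-2.9270*(-14.674) + 10) = 105.901596
C = h^2 + (b-k)^2 - r^2 = 100 + 215.326276 - 144 = 171.326276
disc = B^2-4AC = 11215.1480 - 6556.5394 = 4658.6086
disc > 0

2 intersection points


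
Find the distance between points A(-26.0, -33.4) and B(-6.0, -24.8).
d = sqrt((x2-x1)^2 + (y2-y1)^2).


dx = -6.0 + 26.0 = 20.0
dy = -24.8 + 33.4 = 8.6
d = sqrt(400.0 + 73.96) = sqrt(473.96) = 21.7706

21.7706


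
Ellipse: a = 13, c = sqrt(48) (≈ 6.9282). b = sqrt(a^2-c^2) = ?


b^2 = 13^2 - (sqrt(48))^2 = 169 - 48 = 121
b = sqrt(121) = 11

b = 11


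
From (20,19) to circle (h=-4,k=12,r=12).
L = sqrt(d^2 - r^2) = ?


d = sqrt((20+ 4)^2 + (19-12)^2) = sqrt(576+49) = 25.0000
L = sqrt(625.0000 - 144) = sqrt(481.0000) = 21.9317

21.9317


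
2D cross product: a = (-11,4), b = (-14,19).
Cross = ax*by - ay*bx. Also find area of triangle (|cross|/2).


cross = -11*19 - 4*(-14) = -209 + 56 = -153
Triangle area = |-153|/2 = 153/2 = 76.5000

cross = -153, triangle area = 76.5000


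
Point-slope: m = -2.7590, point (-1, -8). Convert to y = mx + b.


y + 8 = -2.7590(x + 1)
y = -2.7590x - 8 + 2.7590*(-1)
y = -2.7590x - 10.7590

y = -2.7590x - 10.7590


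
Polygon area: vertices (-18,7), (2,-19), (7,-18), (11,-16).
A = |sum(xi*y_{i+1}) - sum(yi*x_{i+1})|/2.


sum(xi*y_{i+1}) = -18*(-19) + 2*(-18) + 7*(-16) + 11*7 = 271
sum(yi*x_{i+1}) = 7*2 - 19*7 - 18*11 - 16*(-18) = -29
Area = |271 + 29|/2 = 300/2 = 150.0000

150.0000 sq units


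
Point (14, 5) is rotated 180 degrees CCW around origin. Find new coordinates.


cos(180) = -1, sin(180) = 0
x' = 14*(-1) - 5*0 = -14
y' = 14*0 + 5*(-1) = -5

(-14, -5)


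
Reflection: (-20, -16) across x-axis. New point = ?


Reflection rule for x-axis: (x, -y)
(-20, -16) -> (-20, 16)

(-20, 16)


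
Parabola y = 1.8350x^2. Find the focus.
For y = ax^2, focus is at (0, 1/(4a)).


a = 1.8350
4a = 7.3400
focus = (0, 1/7.3400) = (0, 0.1362)

Focus = (0, 0.1362)


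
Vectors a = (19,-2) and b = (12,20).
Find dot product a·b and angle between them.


a·b = 19*12 - 2*20 = 228 - 40 = 188
|a| = sqrt(361+4) = 19.1050
|b| = sqrt(144+400) = 23.3238
cos(theta) = 188/(sqrt(365)*sqrt(544)) = 188/sqrt(198560) = 0.421902
theta = arccos(188/sqrt(198560)) = 65.0452 degrees

a·b = 188, theta = 65.0452 deg


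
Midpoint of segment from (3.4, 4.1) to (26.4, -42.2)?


Mx = (3.4 + 26.4)/2 = 29.8/2 = 14.9000
My = (4.1 - 42.2)/2 = -38.1/2 = -19.0500

(14.9000, -19.0500)


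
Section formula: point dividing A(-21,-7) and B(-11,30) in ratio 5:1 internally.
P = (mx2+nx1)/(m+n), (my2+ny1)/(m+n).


Px = (5*(-11) + 1*(-21))/6 = -76/6 = -12.6667
Py = (5*30 + 1*(-7))/6 = 143/6 = 23.8333

P = (-12.6667, 23.8333)


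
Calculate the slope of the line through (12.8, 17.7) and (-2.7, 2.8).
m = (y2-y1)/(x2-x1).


dy = 2.8 - 17.7 = -14.9
dx = -2.7 - 12.8 = -15.5
m = -14.9/(-15.5) = 0.9613

m = 0.9613


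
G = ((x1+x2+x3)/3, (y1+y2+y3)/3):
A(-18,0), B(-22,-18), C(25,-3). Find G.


Gx = (-18- 22+25)/3 = -15/3 = -5.0000
Gy = (0- 18- 3)/3 = -21/3 = -7.0000

G = (-5.0000, -7.0000)


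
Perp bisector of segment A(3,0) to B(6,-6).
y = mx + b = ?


Midpoint = (4.5, -3)
Slope of AB = dy/dx = -6/3 = -2.0000
Perp slope = -dx/dy = 3/6 = 0.5000
b = My - (perp slope)*Mx = -3 + (3*4.5)/(-6) = -3 - 2.2500 = -5.2500

y = 0.5000x - 5.2500


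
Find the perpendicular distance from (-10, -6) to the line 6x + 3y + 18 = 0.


|6*(-10) + 3*(-6) + 18| = |-60| = 60
sqrt(36 + 9) = sqrt(45) = 6.7082
d = 60/sqrt(45) = 8.9443

8.9443


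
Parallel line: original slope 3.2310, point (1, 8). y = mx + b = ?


Parallel lines have equal slopes.
m2 = 3.2310
b2 = 8 - 3.2310*1 = 4.7690

y = 3.2310x + 4.7690


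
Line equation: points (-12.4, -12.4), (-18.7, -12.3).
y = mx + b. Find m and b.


m = (0.1)/(-6.3) = -0.0159
b = y1 - m*x1 = -12.4 - (0.1*(-12.4))/(-6.3) = -12.4 - 0.1968 = -12.5968

y = -0.0159x - 12.5968


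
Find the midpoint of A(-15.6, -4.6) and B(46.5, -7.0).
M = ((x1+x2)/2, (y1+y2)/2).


Mx = (-15.6 + 46.5)/2 = 30.9/2 = 15.4500
My = (-4.6 - 7.0)/2 = -11.6/2 = -5.8000

(15.4500, -5.8000)


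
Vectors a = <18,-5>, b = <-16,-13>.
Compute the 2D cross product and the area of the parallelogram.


cross = 18*(-13) + 5*(-16) = -234 - 80 = -314
Parallelogram area = |-314| = 314

cross = -314, parallelogram area = 314


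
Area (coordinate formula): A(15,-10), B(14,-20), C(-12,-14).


15*(-20+ 14) = -90
14*(-14+ 10) = -56
-12*(-10+ 20) = -120
sum = -266
Area = |-266|/2 = 133.0000

133.0000 sq units


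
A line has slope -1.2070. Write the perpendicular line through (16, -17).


Perpendicular slope = -1/m1 = -1/(-1.2070) = 0.8285
b2 = y0 - m2*x0 = -17 + 16/(-1.2070) = -17 - 13.2560 = -30.2560

y = 0.8285x - 30.2560


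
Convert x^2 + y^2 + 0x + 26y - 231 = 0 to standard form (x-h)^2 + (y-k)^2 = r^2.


h = -D/2 = 0/2 = 0
k = -E/2 = -26/2 = -13
r^2 = h^2 + k^2 - F = 0 + 169 + 231 = 400
r = 20

Center (0, -13), radius = 20


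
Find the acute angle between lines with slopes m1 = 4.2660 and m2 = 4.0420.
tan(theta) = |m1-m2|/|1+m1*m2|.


m1-m2 = 0.224
1+m1*m2 = 18.243172
tan(theta) = |0.224/18.243172| = 0.012279
theta = arctan(|0.224/18.243172|) = 0.7035 degrees (acute angle)

0.7035 degrees


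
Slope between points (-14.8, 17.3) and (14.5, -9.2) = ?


dy = -9.2 - 17.3 = -26.5
dx = 14.5 + 14.8 = 29.3
m = -26.5/29.3 = -0.9044

m = -0.9044


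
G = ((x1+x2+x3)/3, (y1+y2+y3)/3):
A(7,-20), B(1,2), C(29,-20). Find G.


Gx = (7+1+29)/3 = 37/3 = 12.3333
Gy = (-20+2- 20)/3 = -38/3 = -12.6667

G = (12.3333, -12.6667)


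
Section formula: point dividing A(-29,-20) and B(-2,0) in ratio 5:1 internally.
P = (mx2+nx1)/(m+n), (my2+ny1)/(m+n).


Px = (5*(-2) + 1*(-29))/6 = -39/6 = -6.5000
Py = (5*0 + 1*(-20))/6 = -20/6 = -3.3333

P = (-6.5000, -3.3333)


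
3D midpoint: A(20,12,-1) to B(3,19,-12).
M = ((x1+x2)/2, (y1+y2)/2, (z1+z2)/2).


Mx = (20+3)/2 = 11.5000
My = (12+19)/2 = 15.5000
Mz = (-1- 12)/2 = -6.5000

M = (11.5000, 15.5000, -6.5000)


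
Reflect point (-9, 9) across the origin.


Reflection rule for origin: (-x, -y)
(-9, 9) -> (9, -9)

(9, -9)


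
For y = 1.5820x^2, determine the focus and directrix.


a = 1.5820
1/(4a) = 0.1580
Focus = (0, 0.1580)
Directrix: y = -0.1580

Focus = (0, 0.1580), Directrix: y = -0.1580


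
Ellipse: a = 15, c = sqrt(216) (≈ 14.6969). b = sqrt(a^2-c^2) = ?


b^2 = 15^2 - (sqrt(216))^2 = 225 - 216 = 9
b = sqrt(9) = 3

b = 3


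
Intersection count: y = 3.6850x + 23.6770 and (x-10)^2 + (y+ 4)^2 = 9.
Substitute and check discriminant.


Substitute y = 3.6850x + 23.6770: (x-10)^2 + (3.6850x+23.6770+ 4)^2 = 9
Expand to Ax^2 + Bx + C = 0, where b-k = 27.677
A = 1+m^2 = 14.579225
B = 2(m(b-k) - h) = 2(3.6850*27.677 - 10) = 183.97949
C = h^2 + (b-k)^2 - r^2 = 100 + 766.016329 - 9 = 857.016329
disc = B^2-4AC = 33848.4527 - 49978.5356 = -16130.0829
disc < 0

0 intersection points


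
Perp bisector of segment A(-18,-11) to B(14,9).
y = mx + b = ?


Midpoint = (-2, -1)
Slope of AB = dy/dx = 20/32 = 0.6250
Perp slope = -dx/dy = -32/20 = -1.6000
b = My - (perp slope)*Mx = -1 + (32*(-2))/20 = -1 - 3.2000 = -4.2000

y = -1.6000x - 4.2000


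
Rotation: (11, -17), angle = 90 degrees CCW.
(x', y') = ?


cos(90) = 0, sin(90) = 1
x' = 11*0 + 17*1 = 17
y' = 11*1 - 17*0 = 11

(17, 11)


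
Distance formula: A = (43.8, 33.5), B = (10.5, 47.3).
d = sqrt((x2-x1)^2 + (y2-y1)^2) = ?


dx = 10.5 - 43.8 = -33.3
dy = 47.3 - 33.5 = 13.8
d = sqrt(1108.89 + 190.44) = sqrt(1299.33) = 36.0462

36.0462


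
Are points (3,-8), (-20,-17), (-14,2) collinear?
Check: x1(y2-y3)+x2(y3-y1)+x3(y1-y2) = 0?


3*(-17-2) - 20*(2+ 8) - 14*(-8+ 17)
= -57 - 200 - 126 = -383

No, not collinear (determinant = -383)


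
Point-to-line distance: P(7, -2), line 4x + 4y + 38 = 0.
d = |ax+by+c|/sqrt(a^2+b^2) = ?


|4*7 + 4*(-2) + 38| = |58| = 58
sqrt(16 + 16) = sqrt(32) = 5.6569
d = 58/sqrt(32) = 10.2530

10.2530


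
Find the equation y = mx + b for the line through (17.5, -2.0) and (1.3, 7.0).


m = (9.0)/(-16.2) = -0.5556
b = y1 - m*x1 = -2.0 - (9.0*17.5)/(-16.2) = -2.0 + 9.7222 = 7.7222

y = -0.5556x + 7.7222


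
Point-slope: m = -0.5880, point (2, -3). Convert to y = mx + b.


y + 3 = -0.5880(x - 2)
y = -0.5880x - 3 + 0.5880*2
y = -0.5880x - 1.8240

y = -0.5880x - 1.8240


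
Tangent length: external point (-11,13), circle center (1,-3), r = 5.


d = sqrt((-11-1)^2 + (13+ 3)^2) = sqrt(144+256) = 20.0000
L = sqrt(400.0000 - 25) = sqrt(375.0000) = 19.3649

19.3649


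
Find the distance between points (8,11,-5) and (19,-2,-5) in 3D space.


dx=11, dy=-13, dz=0
d = sqrt(121+169+0) = sqrt(290) = 17.0294

17.0294


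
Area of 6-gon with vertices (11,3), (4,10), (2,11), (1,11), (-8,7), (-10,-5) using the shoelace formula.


sum(xi*y_{i+1}) = 11*10 + 4*11 + 2*11 + 1*7 - 8*(-5) - 10*3 = 193
sum(yi*x_{i+1}) = 3*4 + 10*2 + 11*1 + 11*(-8) + 7*(-10) - 5*11 = -170
Area = |193 + 170|/2 = 363/2 = 181.5000

181.5000 sq units


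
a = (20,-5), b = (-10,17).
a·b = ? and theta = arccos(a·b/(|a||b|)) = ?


a·b = 20*(-10) - 5*17 = -200 - 85 = -285
|a| = sqrt(400+25) = 20.6155
|b| = sqrt(100+289) = 19.7231
cos(theta) = -285/(sqrt(425)*sqrt(389)) = -285/sqrt(165325) = -0.700932
theta = arccos(-285/sqrt(165325)) = 134.5018 degrees

a·b = -285, theta = 134.5018 deg


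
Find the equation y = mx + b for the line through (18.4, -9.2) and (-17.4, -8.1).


m = (1.1)/(-35.8) = -0.0307
b = y1 - m*x1 = -9.2 - (1.1*18.4)/(-35.8) = -9.2 + 0.5654 = -8.6346

y = -0.0307x - 8.6346


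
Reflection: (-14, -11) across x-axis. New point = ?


Reflection rule for x-axis: (x, -y)
(-14, -11) -> (-14, 11)

(-14, 11)


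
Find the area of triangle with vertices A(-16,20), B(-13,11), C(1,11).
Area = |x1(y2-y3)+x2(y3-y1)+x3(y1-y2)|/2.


-16*(11-11) = 0
-13*(11-20) = 117
1*(20-11) = 9
sum = 126
Area = |126|/2 = 63.0000

63.0000 sq units


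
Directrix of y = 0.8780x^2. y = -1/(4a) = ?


a = 0.8780
1/(4a) = 0.2847
directrix: y = -0.2847 = -0.2847

y = -0.2847


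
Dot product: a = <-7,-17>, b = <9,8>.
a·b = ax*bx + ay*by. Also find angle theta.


a·b = -7*9 - 17*8 = -63 - 136 = -199
|a| = sqrt(49+289) = 18.3848
|b| = sqrt(81+64) = 12.0416
cos(theta) = -199/(sqrt(338)*sqrt(145)) = -199/sqrt(49010) = -0.898899
theta = arccos(-199/sqrt(49010)) = 154.0137 degrees

a·b = -199, theta = 154.0137 deg


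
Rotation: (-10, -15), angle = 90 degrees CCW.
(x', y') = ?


cos(90) = 0, sin(90) = 1
x' = -10*0 + 15*1 = 15
y' = -10*1 - 15*0 = -10

(15, -10)


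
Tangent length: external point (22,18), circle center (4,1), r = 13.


d = sqrt((22-4)^2 + (18-1)^2) = sqrt(324+289) = 24.7588
L = sqrt(613.0000 - 169) = sqrt(444.0000) = 21.0713

21.0713


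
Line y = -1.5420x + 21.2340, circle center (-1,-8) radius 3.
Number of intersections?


Substitute y = -1.5420x + 21.2340: (x+ 1)^2 + (-1.5420x+21.2340+ 8)^2 = 9
Expand to Ax^2 + Bx + C = 0, where b-k = 29.234
A = 1+m^2 = 3.377764
B = 2(m(b-k) - h) = 2(-1.5420*29.234 + 1) = -88.157656
C = h^2 + (b-k)^2 - r^2 = 1 + 854.626756 - 9 = 846.626756
disc = B^2-4AC = 7771.7723 - 11438.8215 = -3667.0492
disc < 0

0 intersection points


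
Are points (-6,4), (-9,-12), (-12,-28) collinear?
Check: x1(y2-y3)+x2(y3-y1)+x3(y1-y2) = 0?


-6*(-12+ 28) - 9*(-28-4) - 12*(4+ 12)
= -96 + 288 - 192 = 0

Yes, collinear (determinant = 0)


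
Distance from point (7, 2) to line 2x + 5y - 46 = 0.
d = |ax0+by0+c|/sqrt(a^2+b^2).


|2*7 + 5*2 - 46| = |-22| = 22
sqrt(4 + 25) = sqrt(29) = 5.3852
d = 22/sqrt(29) = 4.0853

4.0853


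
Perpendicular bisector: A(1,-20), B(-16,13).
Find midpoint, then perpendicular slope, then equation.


Midpoint = (-7.5, -3.5)
Slope of AB = dy/dx = 33/(-17) = -1.9412
Perp slope = -dx/dy = 17/33 = 0.5152
b = My - (perp slope)*Mx = -3.5 + (-17*(-7.5))/33 = -3.5 + 3.8636 = 0.3636

y = 0.5152x + 0.3636


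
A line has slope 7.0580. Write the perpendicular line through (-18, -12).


Perpendicular slope = -1/m1 = -1/7.0580 = -0.1417
b2 = y0 - m2*x0 = -12 - 18/7.0580 = -12 - 2.5503 = -14.5503

y = -0.1417x - 14.5503


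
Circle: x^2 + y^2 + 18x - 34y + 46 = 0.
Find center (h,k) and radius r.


h = -D/2 = -18/2 = -9
k = -E/2 = 34/2 = 17
r^2 = h^2 + k^2 - F = 81 + 289 - 46 = 324
r = 18

Center (-9, 17), radius = 18


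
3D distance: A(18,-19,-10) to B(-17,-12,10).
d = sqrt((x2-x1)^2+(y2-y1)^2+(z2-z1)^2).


dx=-35, dy=7, dz=20
d = sqrt(1225+49+400) = sqrt(1674) = 40.9145

40.9145


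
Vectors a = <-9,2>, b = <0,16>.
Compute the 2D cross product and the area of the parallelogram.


cross = -9*16 - 2*0 = -144 - 0 = -144
Parallelogram area = |-144| = 144

cross = -144, parallelogram area = 144


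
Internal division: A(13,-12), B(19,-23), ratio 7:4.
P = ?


Px = (7*19 + 4*13)/11 = 185/11 = 16.8182
Py = (7*(-23) + 4*(-12))/11 = -209/11 = -19.0000

P = (16.8182, -19.0000)


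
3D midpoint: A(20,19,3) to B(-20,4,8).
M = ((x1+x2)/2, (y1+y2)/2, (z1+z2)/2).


Mx = (20- 20)/2 = 0
My = (19+4)/2 = 11.5000
Mz = (3+8)/2 = 5.5000

M = (0, 11.5000, 5.5000)


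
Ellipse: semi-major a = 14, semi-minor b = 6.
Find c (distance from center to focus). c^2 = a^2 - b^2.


c^2 = 14^2 - 6^2 = 196 - 36 = 160
c = sqrt(160) = 12.6491

c = 12.6491


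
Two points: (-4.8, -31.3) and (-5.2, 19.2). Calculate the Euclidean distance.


dx = -5.2 + 4.8 = -0.4
dy = 19.2 + 31.3 = 50.5
d = sqrt(0.16 + 2550.25) = sqrt(2550.41) = 50.5016

50.5016


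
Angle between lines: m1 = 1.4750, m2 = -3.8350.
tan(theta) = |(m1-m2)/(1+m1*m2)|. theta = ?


m1-m2 = 5.31
1+m1*m2 = -4.656625
tan(theta) = |5.31/(-4.656625)| = 1.140311
theta = arctan(|5.31/(-4.656625)|) = 48.7507 degrees (acute angle)

48.7507 degrees


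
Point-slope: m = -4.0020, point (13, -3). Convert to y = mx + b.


y + 3 = -4.0020(x - 13)
y = -4.0020x - 3 + 4.0020*13
y = -4.0020x + 49.0260

y = -4.0020x + 49.0260


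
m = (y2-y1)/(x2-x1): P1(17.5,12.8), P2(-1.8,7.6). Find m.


dy = 7.6 - 12.8 = -5.2
dx = -1.8 - 17.5 = -19.3
m = -5.2/(-19.3) = 0.2694

m = 0.2694


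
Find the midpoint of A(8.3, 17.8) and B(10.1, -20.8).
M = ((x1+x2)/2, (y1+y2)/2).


Mx = (8.3 + 10.1)/2 = 18.4/2 = 9.2000
My = (17.8 - 20.8)/2 = -3.0/2 = -1.5000

(9.2000, -1.5000)


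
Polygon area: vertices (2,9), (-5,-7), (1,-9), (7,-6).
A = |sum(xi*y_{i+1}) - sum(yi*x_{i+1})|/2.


sum(xi*y_{i+1}) = 2*(-7) - 5*(-9) + 1*(-6) + 7*9 = 88
sum(yi*x_{i+1}) = 9*(-5) - 7*1 - 9*7 - 6*2 = -127
Area = |88 + 127|/2 = 215/2 = 107.5000

107.5000 sq units


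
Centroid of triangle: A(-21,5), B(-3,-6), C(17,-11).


Gx = (-21- 3+17)/3 = -7/3 = -2.3333
Gy = (5- 6- 11)/3 = -12/3 = -4.0000

G = (-2.3333, -4.0000)


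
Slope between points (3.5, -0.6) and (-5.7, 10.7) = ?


dy = 10.7 + 0.6 = 11.3
dx = -5.7 - 3.5 = -9.2
m = 11.3/(-9.2) = -1.2283

m = -1.2283


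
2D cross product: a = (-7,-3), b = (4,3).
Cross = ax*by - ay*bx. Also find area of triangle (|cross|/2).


cross = -7*3 + 3*4 = -21 + 12 = -9
Triangle area = |-9|/2 = 9/2 = 4.5000

cross = -9, triangle area = 4.5000


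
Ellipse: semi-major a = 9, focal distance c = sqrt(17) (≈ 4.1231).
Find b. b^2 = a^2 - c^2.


b^2 = 9^2 - (sqrt(17))^2 = 81 - 17 = 64
b = sqrt(64) = 8

b = 8


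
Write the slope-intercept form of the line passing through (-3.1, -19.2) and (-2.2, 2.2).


m = (21.4)/(0.9) = 23.7778
b = y1 - m*x1 = -19.2 - (21.4*(-3.1))/(0.9) = -19.2 + 73.7111 = 54.5111

y = 23.7778x + 54.5111


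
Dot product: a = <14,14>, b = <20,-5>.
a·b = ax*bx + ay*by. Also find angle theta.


a·b = 14*20 + 14*(-5) = 280 - 70 = 210
|a| = sqrt(196+196) = 19.7990
|b| = sqrt(400+25) = 20.6155
cos(theta) = 210/(sqrt(392)*sqrt(425)) = 210/sqrt(166600) = 0.514496
theta = arccos(210/sqrt(166600)) = 59.0362 degrees

a·b = 210, theta = 59.0362 deg


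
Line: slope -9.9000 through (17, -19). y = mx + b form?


y + 19 = -9.9000(x - 17)
y = -9.9000x - 19 + 9.9000*17
y = -9.9000x + 149.3000

y = -9.9000x + 149.3000


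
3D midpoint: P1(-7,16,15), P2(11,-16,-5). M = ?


Mx = (-7+11)/2 = 2.0000
My = (16- 16)/2 = 0
Mz = (15- 5)/2 = 5.0000

M = (2.0000, 0, 5.0000)


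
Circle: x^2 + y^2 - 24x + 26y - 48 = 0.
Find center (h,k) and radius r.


h = -D/2 = 24/2 = 12
k = -E/2 = -26/2 = -13
r^2 = h^2 + k^2 - F = 144 + 169 + 48 = 361
r = 19

Center (12, -13), radius = 19


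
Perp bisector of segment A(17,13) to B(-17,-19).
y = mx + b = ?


Midpoint = (0, -3)
Slope of AB = dy/dx = -32/(-34) = 0.9412
Perp slope = -dx/dy = -34/32 = -1.0625
b = My - (perp slope)*Mx = -3 + (-34*0)/(-32) = -3 + 0 = -3.0000

y = -1.0625x - 3.0000


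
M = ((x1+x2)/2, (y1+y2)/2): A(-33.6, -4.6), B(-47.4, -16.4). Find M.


Mx = (-33.6 - 47.4)/2 = -81.0/2 = -40.5000
My = (-4.6 - 16.4)/2 = -21.0/2 = -10.5000

(-40.5000, -10.5000)


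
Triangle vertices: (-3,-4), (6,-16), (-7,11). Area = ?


-3*(-16-11) = 81
6*(11+ 4) = 90
-7*(-4+ 16) = -84
sum = 87
Area = |87|/2 = 43.5000

43.5000 sq units


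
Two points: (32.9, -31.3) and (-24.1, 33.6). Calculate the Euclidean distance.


dx = -24.1 - 32.9 = -57.0
dy = 33.6 + 31.3 = 64.9
d = sqrt(3249.0 + 4212.01) = sqrt(7461.01) = 86.3771

86.3771


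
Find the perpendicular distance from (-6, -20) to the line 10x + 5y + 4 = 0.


|10*(-6) + 5*(-20) + 4| = |-156| = 156
sqrt(100 + 25) = sqrt(125) = 11.1803
d = 156/sqrt(125) = 13.9531

13.9531


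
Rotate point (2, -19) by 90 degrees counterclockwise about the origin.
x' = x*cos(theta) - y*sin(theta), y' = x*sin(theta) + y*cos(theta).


cos(90) = 0, sin(90) = 1
x' = 2*0 + 19*1 = 19
y' = 2*1 - 19*0 = 2

(19, 2)


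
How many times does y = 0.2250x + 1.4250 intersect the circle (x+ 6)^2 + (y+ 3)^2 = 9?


Substitute y = 0.2250x + 1.4250: (x+ 6)^2 + (0.2250x+1.4250+ 3)^2 = 9
Expand to Ax^2 + Bx + C = 0, where b-k = 4.425
A = 1+m^2 = 1.050625
B = 2(m(b-k) - h) = 2(0.2250*4.425 + 6) = 13.99125
C = h^2 + (b-k)^2 - r^2 = 36 + 19.580625 - 9 = 46.580625
disc = B^2-4AC = 195.7551 - 195.7551 = 0
disc = 0

1 intersection point (tangent)


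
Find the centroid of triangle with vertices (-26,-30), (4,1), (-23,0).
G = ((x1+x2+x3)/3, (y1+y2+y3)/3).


Gx = (-26+4- 23)/3 = -45/3 = -15.0000
Gy = (-30+1+0)/3 = -29/3 = -9.6667

G = (-15.0000, -9.6667)


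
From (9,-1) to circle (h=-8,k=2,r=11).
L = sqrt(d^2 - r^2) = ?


d = sqrt((9+ 8)^2 + (-1-2)^2) = sqrt(289+9) = 17.2627
L = sqrt(298.0000 - 121) = sqrt(177.0000) = 13.3041

13.3041


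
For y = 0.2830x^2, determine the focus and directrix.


a = 0.2830
1/(4a) = 0.8834
Focus = (0, 0.8834)
Directrix: y = -0.8834

Focus = (0, 0.8834), Directrix: y = -0.8834


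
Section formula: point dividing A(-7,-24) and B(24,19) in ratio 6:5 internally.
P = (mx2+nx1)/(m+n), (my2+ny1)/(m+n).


Px = (6*24 + 5*(-7))/11 = 109/11 = 9.9091
Py = (6*19 + 5*(-24))/11 = -6/11 = -0.5455

P = (9.9091, -0.5455)


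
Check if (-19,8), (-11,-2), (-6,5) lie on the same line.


-19*(-2-5) - 11*(5-8) - 6*(8+ 2)
= 133 + 33 - 60 = 106

No, not collinear (determinant = 106)


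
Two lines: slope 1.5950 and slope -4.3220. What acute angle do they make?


m1-m2 = 5.917
1+m1*m2 = -5.89359
tan(theta) = |5.917/(-5.89359)| = 1.003972
theta = arctan(|5.917/(-5.89359)|) = 45.1136 degrees (acute angle)

45.1136 degrees


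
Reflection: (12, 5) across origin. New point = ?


Reflection rule for origin: (-x, -y)
(12, 5) -> (-12, -5)

(-12, -5)


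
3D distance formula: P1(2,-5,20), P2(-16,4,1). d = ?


dx=-18, dy=9, dz=-19
d = sqrt(324+81+361) = sqrt(766) = 27.6767

27.6767


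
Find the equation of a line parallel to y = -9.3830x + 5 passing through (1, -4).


Parallel lines have equal slopes.
m2 = -9.3830
b2 = -4 + 9.3830*1 = 5.3830

y = -9.3830x + 5.3830


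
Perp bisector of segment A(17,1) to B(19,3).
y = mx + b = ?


Midpoint = (18, 2)
Slope of AB = dy/dx = 2/2 = 1.0000
Perp slope = -dx/dy = -2/2 = -1.0000
b = My - (perp slope)*Mx = 2 + (2*18)/2 = 2 + 18.0000 = 20.0000

y = -1.0000x + 20.0000


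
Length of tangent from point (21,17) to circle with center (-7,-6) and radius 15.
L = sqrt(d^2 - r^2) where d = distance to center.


d = sqrt((21+ 7)^2 + (17+ 6)^2) = sqrt(784+529) = 36.2353
L = sqrt(1313.0000 - 225) = sqrt(1088.0000) = 32.9848

32.9848


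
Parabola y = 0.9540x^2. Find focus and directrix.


a = 0.9540
1/(4a) = 0.2621
Focus = (0, 0.2621)
Directrix: y = -0.2621

Focus = (0, 0.2621), Directrix: y = -0.2621


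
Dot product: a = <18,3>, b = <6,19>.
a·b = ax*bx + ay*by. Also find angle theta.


a·b = 18*6 + 3*19 = 108 + 57 = 165
|a| = sqrt(324+9) = 18.2483
|b| = sqrt(36+361) = 19.9249
cos(theta) = 165/(sqrt(333)*sqrt(397)) = 165/sqrt(132201) = 0.453802
theta = arccos(165/sqrt(132201)) = 63.0121 degrees

a·b = 165, theta = 63.0121 deg


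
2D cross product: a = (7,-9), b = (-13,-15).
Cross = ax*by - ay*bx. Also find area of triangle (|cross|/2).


cross = 7*(-15) + 9*(-13) = -105 - 117 = -222
Triangle area = |-222|/2 = 222/2 = 111.0000

cross = -222, triangle area = 111.0000


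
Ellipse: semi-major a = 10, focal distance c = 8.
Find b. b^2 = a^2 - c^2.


b^2 = 10^2 - (8)^2 = 100 - 64 = 36
b = sqrt(36) = 6

b = 6


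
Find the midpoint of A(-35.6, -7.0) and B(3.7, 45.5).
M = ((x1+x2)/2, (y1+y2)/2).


Mx = (-35.6 + 3.7)/2 = -31.9/2 = -15.9500
My = (-7.0 + 45.5)/2 = 38.5/2 = 19.2500

(-15.9500, 19.2500)


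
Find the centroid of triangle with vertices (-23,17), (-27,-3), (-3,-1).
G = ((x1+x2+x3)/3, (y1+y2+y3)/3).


Gx = (-23- 27- 3)/3 = -53/3 = -17.6667
Gy = (17- 3- 1)/3 = 13/3 = 4.3333

G = (-17.6667, 4.3333)


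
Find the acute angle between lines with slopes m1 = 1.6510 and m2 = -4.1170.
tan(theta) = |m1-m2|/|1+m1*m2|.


m1-m2 = 5.768
1+m1*m2 = -5.797167
tan(theta) = |5.768/(-5.797167)| = 0.994969
theta = arctan(|5.768/(-5.797167)|) = 44.8555 degrees (acute angle)

44.8555 degrees


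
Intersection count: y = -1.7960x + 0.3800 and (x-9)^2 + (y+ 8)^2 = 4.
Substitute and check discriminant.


Substitute y = -1.7960x + 0.3800: (x-9)^2 + (-1.7960x+0.3800+ 8)^2 = 4
Expand to Ax^2 + Bx + C = 0, where b-k = 8.38
A = 1+m^2 = 4.225616
B = 2(m(b-k) - h) = 2(-1.7960*8.38 - 9) = -48.10096
C = h^2 + (b-k)^2 - r^2 = 81 + 70.2244 - 4 = 147.2244
disc = B^2-4AC = 2313.7024 - 2488.4551 = -174.7527
disc < 0

0 intersection points


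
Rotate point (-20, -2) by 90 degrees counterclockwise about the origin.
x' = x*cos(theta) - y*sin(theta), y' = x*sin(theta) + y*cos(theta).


cos(90) = 0, sin(90) = 1
x' = -20*0 + 2*1 = 2
y' = -20*1 - 2*0 = -20

(2, -20)


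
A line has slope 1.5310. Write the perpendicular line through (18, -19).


Perpendicular slope = -1/m1 = -1/1.5310 = -0.6532
b2 = y0 - m2*x0 = -19 + 18/1.5310 = -19 + 11.7570 = -7.2430

y = -0.6532x - 7.2430


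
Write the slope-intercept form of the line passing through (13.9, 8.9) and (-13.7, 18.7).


m = (9.8)/(-27.6) = -0.3551
b = y1 - m*x1 = 8.9 - (9.8*13.9)/(-27.6) = 8.9 + 4.9355 = 13.8355

y = -0.3551x + 13.8355


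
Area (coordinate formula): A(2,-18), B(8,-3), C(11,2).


2*(-3-2) = -10
8*(2+ 18) = 160
11*(-18+ 3) = -165
sum = -15
Area = |-15|/2 = 7.5000

7.5000 sq units


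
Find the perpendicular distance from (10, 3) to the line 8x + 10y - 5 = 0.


|8*10 + 10*3 - 5| = |105| = 105
sqrt(64 + 100) = sqrt(164) = 12.8062
d = 105/sqrt(164) = 8.1991

8.1991


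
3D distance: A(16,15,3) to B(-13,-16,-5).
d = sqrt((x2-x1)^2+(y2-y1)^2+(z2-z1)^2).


dx=-29, dy=-31, dz=-8
d = sqrt(841+961+64) = sqrt(1866) = 43.1972

43.1972


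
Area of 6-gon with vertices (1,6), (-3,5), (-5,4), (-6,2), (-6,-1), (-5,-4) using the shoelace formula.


sum(xi*y_{i+1}) = 1*5 - 3*4 - 5*2 - 6*(-1) - 6*(-4) - 5*6 = -17
sum(yi*x_{i+1}) = 6*(-3) + 5*(-5) + 4*(-6) + 2*(-6) - 1*(-5) - 4*1 = -78
Area = |-17 + 78|/2 = 61/2 = 30.5000

30.5000 sq units


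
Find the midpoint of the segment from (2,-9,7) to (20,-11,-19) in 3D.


Mx = (2+20)/2 = 11.0000
My = (-9- 11)/2 = -10.0000
Mz = (7- 19)/2 = -6.0000

M = (11.0000, -10.0000, -6.0000)


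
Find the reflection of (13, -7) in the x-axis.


Reflection rule for x-axis: (x, -y)
(13, -7) -> (13, 7)

(13, 7)


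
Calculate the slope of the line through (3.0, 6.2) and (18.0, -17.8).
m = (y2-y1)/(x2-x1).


dy = -17.8 - 6.2 = -24.0
dx = 18.0 - 3.0 = 15.0
m = -24.0/15.0 = -1.6000

m = -1.6000


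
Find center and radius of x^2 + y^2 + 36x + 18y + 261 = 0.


h = -D/2 = -36/2 = -18
k = -E/2 = -18/2 = -9
r^2 = h^2 + k^2 - F = 324 + 81 - 261 = 144
r = 12

Center (-18, -9), radius = 12


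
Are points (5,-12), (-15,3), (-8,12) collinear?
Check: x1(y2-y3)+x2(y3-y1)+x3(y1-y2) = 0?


5*(3-12) - 15*(12+ 12) - 8*(-12-3)
= -45 - 360 + 120 = -285

No, not collinear (determinant = -285)


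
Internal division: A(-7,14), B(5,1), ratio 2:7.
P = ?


Px = (2*5 + 7*(-7))/9 = -39/9 = -4.3333
Py = (2*1 + 7*14)/9 = 100/9 = 11.1111

P = (-4.3333, 11.1111)


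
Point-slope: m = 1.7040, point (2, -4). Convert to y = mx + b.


y + 4 = 1.7040(x - 2)
y = 1.7040x - 4 - 1.7040*2
y = 1.7040x - 7.4080

y = 1.7040x - 7.4080


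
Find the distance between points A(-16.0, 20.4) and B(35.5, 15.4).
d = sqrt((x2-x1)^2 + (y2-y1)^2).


dx = 35.5 + 16.0 = 51.5
dy = 15.4 - 20.4 = -5
d = sqrt(2652.25 + 25) = sqrt(2677.25) = 51.7421

51.7421


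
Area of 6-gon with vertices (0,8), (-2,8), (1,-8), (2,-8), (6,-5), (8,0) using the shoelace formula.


sum(xi*y_{i+1}) = 0*8 - 2*(-8) + 1*(-8) + 2*(-5) + 6*0 + 8*8 = 62
sum(yi*x_{i+1}) = 8*(-2) + 8*1 - 8*2 - 8*6 - 5*8 + 0*0 = -112
Area = |62 + 112|/2 = 174/2 = 87.0000

87.0000 sq units


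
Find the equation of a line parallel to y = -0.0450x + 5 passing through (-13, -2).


Parallel lines have equal slopes.
m2 = -0.0450
b2 = -2 + 0.0450*(-13) = -2.5850

y = -0.0450x - 2.5850


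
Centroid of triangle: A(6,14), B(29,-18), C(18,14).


Gx = (6+29+18)/3 = 53/3 = 17.6667
Gy = (14- 18+14)/3 = 10/3 = 3.3333

G = (17.6667, 3.3333)


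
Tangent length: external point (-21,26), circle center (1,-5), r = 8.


d = sqrt((-21-1)^2 + (26+ 5)^2) = sqrt(484+961) = 38.0132
L = sqrt(1445.0000 - 64) = sqrt(1381.0000) = 37.1618

37.1618


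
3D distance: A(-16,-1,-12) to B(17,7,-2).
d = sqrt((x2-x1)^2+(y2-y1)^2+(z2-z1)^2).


dx=33, dy=8, dz=10
d = sqrt(1089+64+100) = sqrt(1253) = 35.3977

35.3977


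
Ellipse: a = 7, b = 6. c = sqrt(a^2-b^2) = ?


c^2 = 7^2 - 6^2 = 49 - 36 = 13
c = sqrt(13) = 3.6056

c = 3.6056


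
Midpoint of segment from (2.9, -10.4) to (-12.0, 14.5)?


Mx = (2.9 - 12.0)/2 = -9.1/2 = -4.5500
My = (-10.4 + 14.5)/2 = 4.1/2 = 2.0500

(-4.5500, 2.0500)


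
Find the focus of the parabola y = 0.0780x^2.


a = 0.0780
4a = 0.3120
focus = (0, 1/0.3120) = (0, 3.2051)

Focus = (0, 3.2051)


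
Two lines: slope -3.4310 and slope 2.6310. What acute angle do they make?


m1-m2 = -6.062
1+m1*m2 = -8.026961
tan(theta) = |-6.062/(-8.026961)| = 0.755205
theta = arctan(|-6.062/(-8.026961)|) = 37.0603 degrees (acute angle)

37.0603 degrees


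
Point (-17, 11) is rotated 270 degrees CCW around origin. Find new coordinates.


cos(270) = 0, sin(270) = -1
x' = -17*0 - 11*(-1) = 11
y' = -17*(-1) + 11*0 = 17

(11, 17)


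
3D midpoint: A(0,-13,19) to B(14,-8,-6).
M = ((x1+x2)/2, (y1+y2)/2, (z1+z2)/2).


Mx = (0+14)/2 = 7.0000
My = (-13- 8)/2 = -10.5000
Mz = (19- 6)/2 = 6.5000

M = (7.0000, -10.5000, 6.5000)


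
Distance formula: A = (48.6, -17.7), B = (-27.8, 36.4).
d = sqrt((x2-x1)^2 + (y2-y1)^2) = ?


dx = -27.8 - 48.6 = -76.4
dy = 36.4 + 17.7 = 54.1
d = sqrt(5836.96 + 2926.81) = sqrt(8763.77) = 93.6150

93.6150


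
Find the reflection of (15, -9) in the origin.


Reflection rule for origin: (-x, -y)
(15, -9) -> (-15, 9)

(-15, 9)


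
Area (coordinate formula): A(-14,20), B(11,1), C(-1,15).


-14*(1-15) = 196
11*(15-20) = -55
-1*(20-1) = -19
sum = 122
Area = |122|/2 = 61.0000

61.0000 sq units


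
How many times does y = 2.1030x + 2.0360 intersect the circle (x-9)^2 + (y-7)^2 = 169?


Substitute y = 2.1030x + 2.0360: (x-9)^2 + (2.1030x+2.0360-7)^2 = 169
Expand to Ax^2 + Bx + C = 0, where b-k = -4.964
A = 1+m^2 = 5.422609
B = 2(m(b-k) - h) = 2(2.1030*(-4.964) - 9) = -38.878584
C = h^2 + (b-k)^2 - r^2 = 81 + 24.641296 - 169 = -63.358704
disc = B^2-4AC = 1511.5443 + 1374.2779 = 2885.8222
disc > 0

2 intersection points


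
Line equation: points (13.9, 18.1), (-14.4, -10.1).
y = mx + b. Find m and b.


m = (-28.2)/(-28.3) = 0.9965
b = y1 - m*x1 = 18.1 - (-28.2*13.9)/(-28.3) = 18.1 - 13.8509 = 4.2491

y = 0.9965x + 4.2491


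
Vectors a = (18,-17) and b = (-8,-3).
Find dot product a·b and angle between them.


a·b = 18*(-8) - 17*(-3) = -144 + 51 = -93
|a| = sqrt(324+289) = 24.7588
|b| = sqrt(64+9) = 8.5440
cos(theta) = -93/(sqrt(613)*sqrt(73)) = -93/sqrt(44749) = -0.439634
theta = arccos(-93/sqrt(44749)) = 116.0805 degrees

a·b = -93, theta = 116.0805 deg


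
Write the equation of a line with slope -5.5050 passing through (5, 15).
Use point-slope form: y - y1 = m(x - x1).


y - 15 = -5.5050(x - 5)
y = -5.5050x + 15 + 5.5050*5
y = -5.5050x + 42.5250

y = -5.5050x + 42.5250


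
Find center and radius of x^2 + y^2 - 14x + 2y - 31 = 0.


h = -D/2 = 14/2 = 7
k = -E/2 = -2/2 = -1
r^2 = h^2 + k^2 - F = 49 + 1 + 31 = 81
r = 9

Center (7, -1), radius = 9


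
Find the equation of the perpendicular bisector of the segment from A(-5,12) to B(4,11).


Midpoint = (-0.5, 11.5)
Slope of AB = dy/dx = -1/9 = -0.1111
Perp slope = -dx/dy = 9/1 = 9.0000
b = My - (perp slope)*Mx = 11.5 + (9*(-0.5))/(-1) = 11.5 + 4.5000 = 16.0000

y = 9.0000x + 16.0000


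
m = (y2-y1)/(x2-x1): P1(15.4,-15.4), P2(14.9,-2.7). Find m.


dy = -2.7 + 15.4 = 12.7
dx = 14.9 - 15.4 = -0.5
m = 12.7/(-0.5) = -25.4000

m = -25.4000


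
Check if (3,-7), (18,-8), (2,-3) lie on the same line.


3*(-8+ 3) + 18*(-3+ 7) + 2*(-7+ 8)
= -15 + 72 + 2 = 59

No, not collinear (determinant = 59)


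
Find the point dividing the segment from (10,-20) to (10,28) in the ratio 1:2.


Px = (1*10 + 2*10)/3 = 30/3 = 10.0000
Py = (1*28 + 2*(-20))/3 = -12/3 = -4.0000

P = (10.0000, -4.0000)


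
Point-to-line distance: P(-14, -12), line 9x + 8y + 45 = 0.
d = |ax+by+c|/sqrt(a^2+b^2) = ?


|9*(-14) + 8*(-12) + 45| = |-177| = 177
sqrt(81 + 64) = sqrt(145) = 12.0416
d = 177/sqrt(145) = 14.6990

14.6990


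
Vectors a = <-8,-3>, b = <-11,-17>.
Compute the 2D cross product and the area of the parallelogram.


cross = -8*(-17) + 3*(-11) = 136 - 33 = 103
Parallelogram area = |103| = 103

cross = 103, parallelogram area = 103


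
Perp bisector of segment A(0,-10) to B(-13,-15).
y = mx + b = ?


Midpoint = (-6.5, -12.5)
Slope of AB = dy/dx = -5/(-13) = 0.3846
Perp slope = -dx/dy = -13/5 = -2.6000
b = My - (perp slope)*Mx = -12.5 + (-13*(-6.5))/(-5) = -12.5 - 16.9000 = -29.4000

y = -2.6000x - 29.4000
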